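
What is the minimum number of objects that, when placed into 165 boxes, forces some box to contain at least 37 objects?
n = (37 − 1)·165 + 1 = 5941

By the generalised pigeonhole principle, to guarantee some box contains ≥ r objects we need more than (r − 1) · k objects total. Threshold: n = (r − 1) · k + 1. With r = 37 and k = 165: n = 36 · 165 + 1 = 5940 + 1 = 5941. For n = 5940 = 36 · 165, we can put exactly 36 objects in every box, avoiding 37 in any single one — so 5941 is tight.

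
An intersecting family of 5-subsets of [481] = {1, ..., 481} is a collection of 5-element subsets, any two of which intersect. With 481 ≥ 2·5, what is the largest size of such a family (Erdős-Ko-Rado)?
max |F| = C(480, 4) = 2184297480

The Erdős-Ko-Rado theorem states: for n ≥ 2k, an intersecting family of k-subsets of an n-element set has size at most C(n − 1, k − 1), with equality for 'star' families {A ⊆ [n] : |A| = k, i ∈ A} (fix an element i). For n = 481, k = 5: C(480, 4) = 2184297480.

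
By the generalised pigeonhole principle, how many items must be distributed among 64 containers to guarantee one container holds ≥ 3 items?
n = (3 − 1)·64 + 1 = 129

By the generalised pigeonhole principle, to guarantee some box contains ≥ r objects we need more than (r − 1) · k objects total. Threshold: n = (r − 1) · k + 1. With r = 3 and k = 64: n = 2 · 64 + 1 = 128 + 1 = 129. For n = 128 = 2 · 64, we can put exactly 2 objects in every box, avoiding 3 in any single one — so 129 is tight.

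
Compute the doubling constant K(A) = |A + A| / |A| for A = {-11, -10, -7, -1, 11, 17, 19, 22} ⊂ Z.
K = |A + A| / |A| = 34/8 = 17/4

Enumerate A + A = {a + b : a, b ∈ A}. With |A| = 8, there are |A|^2 = 64 ordered sum pairs; collecting distinct values, A + A = {-22, -21, -20, -18, -17, -14, -12, -11, -8, -2, 0, 1, 4, 6, 7, 8, 9, 10, 11, 12, 15, 16, 18, 21, 22, 28, 30, 33, 34, 36, 38, 39, 41, 44}, so |A + A| = 34. Thus K = 34/8 = 17/4. For comparison, the minimum possible |A + A| over all 8-element sets is 2·8 − 1 = 15 (so min K = 15/8), attained only by arithmetic progressions.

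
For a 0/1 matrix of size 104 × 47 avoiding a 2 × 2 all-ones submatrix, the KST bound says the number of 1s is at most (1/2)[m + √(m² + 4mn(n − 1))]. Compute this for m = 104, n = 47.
z(104, 47; 2, 2) ≤ (1/2)[104 + √(104² + 4·104·47·46)] = (1/2)[104 + √910208] = 529.0241

Kővári–Sós–Turán: let r_1, ..., r_104 be the row sums and z = Σ r_i the total number of 1s. Each pair of columns can share at most one row with both entries 1 (else a 2×2 all-ones block appears), so Σ_i C(r_i, 2) ≤ C(47, 2) = 1081. By convexity Σ_i C(r_i, 2) ≥ 104·C(z/104, 2) = z(z − 104)/(2·104), giving z² − 104z − 104·47·46 ≤ 0 and hence z ≤ (1/2)[104 + √(10816 + 4·224848)] = (1/2)[104 + √910208] ≈ (1/2)(104 + 954.0482) = 529.0241.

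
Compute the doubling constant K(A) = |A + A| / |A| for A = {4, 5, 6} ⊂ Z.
K = |A + A| / |A| = 5/3

Enumerate A + A = {a + b : a, b ∈ A}. With |A| = 3, there are |A|^2 = 9 ordered sum pairs; collecting distinct values, A + A = {8, 9, 10, 11, 12}, so |A + A| = 5. Thus K = 5/3. Here |A + A| = 2|A| − 1 = 5, the minimum possible — so K = 5/3 is minimal, which holds iff A is an arithmetic progression.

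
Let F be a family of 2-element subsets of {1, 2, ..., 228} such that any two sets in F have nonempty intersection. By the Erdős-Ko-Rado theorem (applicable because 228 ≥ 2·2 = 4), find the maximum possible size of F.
max |F| = C(227, 1) = 227

The Erdős-Ko-Rado theorem states: for n ≥ 2k, an intersecting family of k-subsets of an n-element set has size at most C(n − 1, k − 1), with equality for 'star' families {A ⊆ [n] : |A| = k, i ∈ A} (fix an element i). For n = 228, k = 2: C(227, 1) = 227.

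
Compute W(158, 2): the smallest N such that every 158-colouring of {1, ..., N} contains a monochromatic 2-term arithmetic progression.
W(158, 2) = 158 + 1 = 159

A 2-term AP is any pair of integers, so a monochromatic 2-AP exists iff some colour is used at least twice. With 158 colours, the colouring i ↦ i on {1, ..., 158} uses each colour once, avoiding any monochromatic pair, so W(158, 2) > 158. For {1, ..., 159}, pigeonhole forces two integers of the same colour, which form a monochromatic 2-AP. Hence W(158, 2) = 159.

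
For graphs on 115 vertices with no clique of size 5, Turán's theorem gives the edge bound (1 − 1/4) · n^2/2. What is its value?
Turán density bound = (3/4) · 115^2/2 = 39675/8 ≈ 4959.375

Turán's theorem: ex(n, K_{r+1}) is achieved by the complete r-partite Turán graph T(n, r) with parts as balanced as possible, and is at most (1 − 1/r) · n^2/2. For r = 4, n = 115: the density bound is (3/4) · 13225/2 = 39675/8 ≈ 4959.375. The integer-valued extremum is e(T(115, 4)) = 4959, which is strictly less than the density bound 39675/8 since 4 ∤ 115 (the parts of T(115, 4) cannot all be equal).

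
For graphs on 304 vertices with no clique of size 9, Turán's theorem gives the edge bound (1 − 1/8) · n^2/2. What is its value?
Turán density bound = (7/8) · 304^2/2 = 40432

Turán's theorem: ex(n, K_{r+1}) is achieved by the complete r-partite Turán graph T(n, r) with parts as balanced as possible, and is at most (1 − 1/r) · n^2/2. For r = 8, n = 304: the density bound is (7/8) · 92416/2 = 40432. Since 8 ∣ 304, the Turán graph T(304, 8) has parts of equal size 38, and its edge count e(T(304, 8)) = 40432 attains the density bound exactly.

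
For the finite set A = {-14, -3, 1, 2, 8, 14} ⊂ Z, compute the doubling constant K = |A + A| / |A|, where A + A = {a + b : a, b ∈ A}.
K = |A + A| / |A| = 19/6

Enumerate A + A = {a + b : a, b ∈ A}. With |A| = 6, there are |A|^2 = 36 ordered sum pairs; collecting distinct values, A + A = {-28, -17, -13, -12, -6, -2, -1, 0, 2, 3, 4, 5, 9, 10, 11, 15, 16, 22, 28}, so |A + A| = 19. Thus K = 19/6. For comparison, the minimum possible |A + A| over all 6-element sets is 2·6 − 1 = 11 (so min K = 11/6), attained only by arithmetic progressions.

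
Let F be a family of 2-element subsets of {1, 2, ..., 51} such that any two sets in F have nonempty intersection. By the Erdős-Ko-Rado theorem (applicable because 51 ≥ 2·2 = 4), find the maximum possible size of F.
max |F| = C(50, 1) = 50

The Erdős-Ko-Rado theorem states: for n ≥ 2k, an intersecting family of k-subsets of an n-element set has size at most C(n − 1, k − 1), with equality for 'star' families {A ⊆ [n] : |A| = k, i ∈ A} (fix an element i). For n = 51, k = 2: C(50, 1) = 50.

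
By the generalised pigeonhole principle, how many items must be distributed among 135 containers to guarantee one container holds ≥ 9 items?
n = (9 − 1)·135 + 1 = 1081

By the generalised pigeonhole principle, to guarantee some box contains ≥ r objects we need more than (r − 1) · k objects total. Threshold: n = (r − 1) · k + 1. With r = 9 and k = 135: n = 8 · 135 + 1 = 1080 + 1 = 1081. For n = 1080 = 8 · 135, we can put exactly 8 objects in every box, avoiding 9 in any single one — so 1081 is tight.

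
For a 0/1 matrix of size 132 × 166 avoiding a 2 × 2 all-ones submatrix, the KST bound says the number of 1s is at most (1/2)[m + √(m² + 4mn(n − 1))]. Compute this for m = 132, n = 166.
z(132, 166; 2, 2) ≤ (1/2)[132 + √(132² + 4·132·166·165)] = (1/2)[132 + √14479344] = 1968.5867

Kővári–Sós–Turán: let r_1, ..., r_132 be the row sums and z = Σ r_i the total number of 1s. Each pair of columns can share at most one row with both entries 1 (else a 2×2 all-ones block appears), so Σ_i C(r_i, 2) ≤ C(166, 2) = 13695. By convexity Σ_i C(r_i, 2) ≥ 132·C(z/132, 2) = z(z − 132)/(2·132), giving z² − 132z − 132·166·165 ≤ 0 and hence z ≤ (1/2)[132 + √(17424 + 4·3615480)] = (1/2)[132 + √14479344] ≈ (1/2)(132 + 3805.1733) = 1968.5867.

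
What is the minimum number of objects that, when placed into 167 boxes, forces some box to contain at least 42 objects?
n = (42 − 1)·167 + 1 = 6848

By the generalised pigeonhole principle, to guarantee some box contains ≥ r objects we need more than (r − 1) · k objects total. Threshold: n = (r − 1) · k + 1. With r = 42 and k = 167: n = 41 · 167 + 1 = 6847 + 1 = 6848. For n = 6847 = 41 · 167, we can put exactly 41 objects in every box, avoiding 42 in any single one — so 6848 is tight.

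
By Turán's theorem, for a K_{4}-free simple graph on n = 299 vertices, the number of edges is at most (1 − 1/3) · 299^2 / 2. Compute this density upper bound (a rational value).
Turán density bound = (2/3) · 299^2/2 = 89401/3 ≈ 29800.3333

Turán's theorem: ex(n, K_{r+1}) is achieved by the complete r-partite Turán graph T(n, r) with parts as balanced as possible, and is at most (1 − 1/r) · n^2/2. For r = 3, n = 299: the density bound is (2/3) · 89401/2 = 89401/3 ≈ 29800.3333. The integer-valued extremum is e(T(299, 3)) = 29800, which is strictly less than the density bound 89401/3 since 3 ∤ 299 (the parts of T(299, 3) cannot all be equal).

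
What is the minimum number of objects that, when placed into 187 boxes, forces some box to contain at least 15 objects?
n = (15 − 1)·187 + 1 = 2619

By the generalised pigeonhole principle, to guarantee some box contains ≥ r objects we need more than (r − 1) · k objects total. Threshold: n = (r − 1) · k + 1. With r = 15 and k = 187: n = 14 · 187 + 1 = 2618 + 1 = 2619. For n = 2618 = 14 · 187, we can put exactly 14 objects in every box, avoiding 15 in any single one — so 2619 is tight.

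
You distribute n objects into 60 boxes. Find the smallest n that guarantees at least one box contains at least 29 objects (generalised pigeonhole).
n = (29 − 1)·60 + 1 = 1681

By the generalised pigeonhole principle, to guarantee some box contains ≥ r objects we need more than (r − 1) · k objects total. Threshold: n = (r − 1) · k + 1. With r = 29 and k = 60: n = 28 · 60 + 1 = 1680 + 1 = 1681. For n = 1680 = 28 · 60, we can put exactly 28 objects in every box, avoiding 29 in any single one — so 1681 is tight.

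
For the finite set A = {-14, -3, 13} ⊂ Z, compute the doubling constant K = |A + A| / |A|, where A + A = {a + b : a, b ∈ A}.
K = |A + A| / |A| = 6/3 = 2

Enumerate A + A = {a + b : a, b ∈ A}. With |A| = 3, there are |A|^2 = 9 ordered sum pairs; collecting distinct values, A + A = {-28, -17, -6, -1, 10, 26}, so |A + A| = 6. Thus K = 6/3 = 2. For comparison, the minimum possible |A + A| over all 3-element sets is 2·3 − 1 = 5 (so min K = 5/3), attained only by arithmetic progressions.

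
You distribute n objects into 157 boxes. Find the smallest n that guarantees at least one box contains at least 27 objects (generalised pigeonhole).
n = (27 − 1)·157 + 1 = 4083

By the generalised pigeonhole principle, to guarantee some box contains ≥ r objects we need more than (r − 1) · k objects total. Threshold: n = (r − 1) · k + 1. With r = 27 and k = 157: n = 26 · 157 + 1 = 4082 + 1 = 4083. For n = 4082 = 26 · 157, we can put exactly 26 objects in every box, avoiding 27 in any single one — so 4083 is tight.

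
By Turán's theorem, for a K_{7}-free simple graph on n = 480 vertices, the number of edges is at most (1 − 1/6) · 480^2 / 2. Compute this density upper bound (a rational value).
Turán density bound = (5/6) · 480^2/2 = 96000

Turán's theorem: ex(n, K_{r+1}) is achieved by the complete r-partite Turán graph T(n, r) with parts as balanced as possible, and is at most (1 − 1/r) · n^2/2. For r = 6, n = 480: the density bound is (5/6) · 230400/2 = 96000. Since 6 ∣ 480, the Turán graph T(480, 6) has parts of equal size 80, and its edge count e(T(480, 6)) = 96000 attains the density bound exactly.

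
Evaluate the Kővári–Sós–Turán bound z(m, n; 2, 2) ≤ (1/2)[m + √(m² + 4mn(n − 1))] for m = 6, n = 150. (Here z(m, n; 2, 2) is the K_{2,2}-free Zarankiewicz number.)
z(6, 150; 2, 2) ≤ (1/2)[6 + √(6² + 4·6·150·149)] = (1/2)[6 + √536436] = 369.209

Kővári–Sós–Turán: let r_1, ..., r_6 be the row sums and z = Σ r_i the total number of 1s. Each pair of columns can share at most one row with both entries 1 (else a 2×2 all-ones block appears), so Σ_i C(r_i, 2) ≤ C(150, 2) = 11175. By convexity Σ_i C(r_i, 2) ≥ 6·C(z/6, 2) = z(z − 6)/(2·6), giving z² − 6z − 6·150·149 ≤ 0 and hence z ≤ (1/2)[6 + √(36 + 4·134100)] = (1/2)[6 + √536436] ≈ (1/2)(6 + 732.4179) = 369.209.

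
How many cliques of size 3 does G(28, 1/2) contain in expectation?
E[# K_3] = C(28, 3) · (1/2)^C(3, 2) = 3276 / 2^3 = 819/2 = 409.5

For each 3-subset S of vertices (there are C(28, 3) = 3276 such S), let X_S = 1 if S induces a K_3 (all C(3, 2) = 3 edges present). Then P(X_S = 1) = (1/2)^3 = 1/8. By linearity of expectation, E[# K_3] = C(28, 3) · (1/2)^3 = 3276 / 8 = 819/2 = 409.5.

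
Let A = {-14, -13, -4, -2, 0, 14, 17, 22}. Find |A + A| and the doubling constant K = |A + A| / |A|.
K = |A + A| / |A| = 34/8 = 17/4

Enumerate A + A = {a + b : a, b ∈ A}. With |A| = 8, there are |A|^2 = 64 ordered sum pairs; collecting distinct values, A + A = {-28, -27, -26, -18, -17, -16, -15, -14, -13, -8, -6, -4, -2, 0, 1, 3, 4, 8, 9, 10, 12, 13, 14, 15, 17, 18, 20, 22, 28, 31, 34, 36, 39, 44}, so |A + A| = 34. Thus K = 34/8 = 17/4. For comparison, the minimum possible |A + A| over all 8-element sets is 2·8 − 1 = 15 (so min K = 15/8), attained only by arithmetic progressions.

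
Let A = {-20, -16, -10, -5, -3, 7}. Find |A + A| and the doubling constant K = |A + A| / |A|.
K = |A + A| / |A| = 20/6 = 10/3

Enumerate A + A = {a + b : a, b ∈ A}. With |A| = 6, there are |A|^2 = 36 ordered sum pairs; collecting distinct values, A + A = {-40, -36, -32, -30, -26, -25, -23, -21, -20, -19, -15, -13, -10, -9, -8, -6, -3, 2, 4, 14}, so |A + A| = 20. Thus K = 20/6 = 10/3. For comparison, the minimum possible |A + A| over all 6-element sets is 2·6 − 1 = 11 (so min K = 11/6), attained only by arithmetic progressions.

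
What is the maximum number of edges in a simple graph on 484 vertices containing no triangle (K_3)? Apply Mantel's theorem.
ex(484, K_3) = ⌊484^2/4⌋ = 58564

Mantel (1907): a triangle-free graph on n vertices has at most ⌊n^2/4⌋ edges, with equality for the complete bipartite graph K_{⌊n/2⌋, ⌈n/2⌉}. For n = 484: ⌊484^2/4⌋ = ⌊234256/4⌋ = 58564. The extremal graph is K_{242, 242}, which has 242·242 = 58564 edges.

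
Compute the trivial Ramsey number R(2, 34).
R(2, 34) = 34

R(2, k) = k for all k ≥ 2: in a 2-colouring of K_k, either some edge is red (a red K_2) or all edges are blue (a blue K_k). And K_{33} coloured all-blue has no blue K_34, so R(2, 34) > 33. Hence R(2, 34) = 34.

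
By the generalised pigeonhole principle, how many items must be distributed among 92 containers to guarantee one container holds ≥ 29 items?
n = (29 − 1)·92 + 1 = 2577

By the generalised pigeonhole principle, to guarantee some box contains ≥ r objects we need more than (r − 1) · k objects total. Threshold: n = (r − 1) · k + 1. With r = 29 and k = 92: n = 28 · 92 + 1 = 2576 + 1 = 2577. For n = 2576 = 28 · 92, we can put exactly 28 objects in every box, avoiding 29 in any single one — so 2577 is tight.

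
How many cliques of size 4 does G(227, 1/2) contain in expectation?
E[# K_4] = C(227, 4) · (1/2)^C(4, 2) = 107734200 / 2^6 = 13466775/8 = 1683346.875

For each 4-subset S of vertices (there are C(227, 4) = 107734200 such S), let X_S = 1 if S induces a K_4 (all C(4, 2) = 6 edges present). Then P(X_S = 1) = (1/2)^6 = 1/64. By linearity of expectation, E[# K_4] = C(227, 4) · (1/2)^6 = 107734200 / 64 = 13466775/8 = 1683346.875.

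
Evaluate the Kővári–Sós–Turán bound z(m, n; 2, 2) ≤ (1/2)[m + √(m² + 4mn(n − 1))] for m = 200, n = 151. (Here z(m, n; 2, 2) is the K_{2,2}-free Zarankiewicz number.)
z(200, 151; 2, 2) ≤ (1/2)[200 + √(200² + 4·200·151·150)] = (1/2)[200 + √18160000] = 2230.7276

Kővári–Sós–Turán: let r_1, ..., r_200 be the row sums and z = Σ r_i the total number of 1s. Each pair of columns can share at most one row with both entries 1 (else a 2×2 all-ones block appears), so Σ_i C(r_i, 2) ≤ C(151, 2) = 11325. By convexity Σ_i C(r_i, 2) ≥ 200·C(z/200, 2) = z(z − 200)/(2·200), giving z² − 200z − 200·151·150 ≤ 0 and hence z ≤ (1/2)[200 + √(40000 + 4·4530000)] = (1/2)[200 + √18160000] ≈ (1/2)(200 + 4261.4552) = 2230.7276.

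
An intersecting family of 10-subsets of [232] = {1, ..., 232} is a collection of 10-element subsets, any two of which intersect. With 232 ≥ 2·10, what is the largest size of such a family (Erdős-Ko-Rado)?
max |F| = C(231, 9) = 4407748519243300

The Erdős-Ko-Rado theorem states: for n ≥ 2k, an intersecting family of k-subsets of an n-element set has size at most C(n − 1, k − 1), with equality for 'star' families {A ⊆ [n] : |A| = k, i ∈ A} (fix an element i). For n = 232, k = 10: C(231, 9) = 4407748519243300.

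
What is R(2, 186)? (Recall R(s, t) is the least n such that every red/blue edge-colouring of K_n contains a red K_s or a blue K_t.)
R(2, 186) = 186

R(2, k) = k for all k ≥ 2: in a 2-colouring of K_k, either some edge is red (a red K_2) or all edges are blue (a blue K_k). And K_{185} coloured all-blue has no blue K_186, so R(2, 186) > 185. Hence R(2, 186) = 186.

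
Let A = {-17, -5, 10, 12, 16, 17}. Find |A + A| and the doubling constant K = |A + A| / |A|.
K = |A + A| / |A| = 21/6 = 7/2

Enumerate A + A = {a + b : a, b ∈ A}. With |A| = 6, there are |A|^2 = 36 ordered sum pairs; collecting distinct values, A + A = {-34, -22, -10, -7, -5, -1, 0, 5, 7, 11, 12, 20, 22, 24, 26, 27, 28, 29, 32, 33, 34}, so |A + A| = 21. Thus K = 21/6 = 7/2. For comparison, the minimum possible |A + A| over all 6-element sets is 2·6 − 1 = 11 (so min K = 11/6), attained only by arithmetic progressions.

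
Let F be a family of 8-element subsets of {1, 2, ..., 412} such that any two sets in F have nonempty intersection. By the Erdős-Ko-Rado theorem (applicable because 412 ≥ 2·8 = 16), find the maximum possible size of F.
max |F| = C(411, 7) = 373382603210430

The Erdős-Ko-Rado theorem states: for n ≥ 2k, an intersecting family of k-subsets of an n-element set has size at most C(n − 1, k − 1), with equality for 'star' families {A ⊆ [n] : |A| = k, i ∈ A} (fix an element i). For n = 412, k = 8: C(411, 7) = 373382603210430.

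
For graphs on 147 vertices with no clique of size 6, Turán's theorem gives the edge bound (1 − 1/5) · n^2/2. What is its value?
Turán density bound = (4/5) · 147^2/2 = 43218/5 ≈ 8643.6

Turán's theorem: ex(n, K_{r+1}) is achieved by the complete r-partite Turán graph T(n, r) with parts as balanced as possible, and is at most (1 − 1/r) · n^2/2. For r = 5, n = 147: the density bound is (4/5) · 21609/2 = 43218/5 ≈ 8643.6. The integer-valued extremum is e(T(147, 5)) = 8643, which is strictly less than the density bound 43218/5 since 5 ∤ 147 (the parts of T(147, 5) cannot all be equal).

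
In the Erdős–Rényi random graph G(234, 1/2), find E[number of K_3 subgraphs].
E[# K_3] = C(234, 3) · (1/2)^C(3, 2) = 2108184 / 2^3 = 263523

For each 3-subset S of vertices (there are C(234, 3) = 2108184 such S), let X_S = 1 if S induces a K_3 (all C(3, 2) = 3 edges present). Then P(X_S = 1) = (1/2)^3 = 1/8. By linearity of expectation, E[# K_3] = C(234, 3) · (1/2)^3 = 2108184 / 8 = 263523.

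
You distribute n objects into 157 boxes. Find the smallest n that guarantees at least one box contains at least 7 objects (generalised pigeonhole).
n = (7 − 1)·157 + 1 = 943

By the generalised pigeonhole principle, to guarantee some box contains ≥ r objects we need more than (r − 1) · k objects total. Threshold: n = (r − 1) · k + 1. With r = 7 and k = 157: n = 6 · 157 + 1 = 942 + 1 = 943. For n = 942 = 6 · 157, we can put exactly 6 objects in every box, avoiding 7 in any single one — so 943 is tight.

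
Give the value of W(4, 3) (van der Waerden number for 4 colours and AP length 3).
W(4, 3) = 76

This is a classical value, W(4, 3) = 76, established by combining an explicit 4-colouring of {1, ..., 75} with no monochromatic 3-AP (giving the lower bound W(4, 3) > 75) and a finite case analysis / exhaustive computer search showing every 4-colouring of {1, ..., 76} has such an AP.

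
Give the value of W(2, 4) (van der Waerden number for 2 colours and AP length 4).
W(2, 4) = 35

W(2, 4) = 35. The lower bound W(2, 4) > 34 comes from an explicit good 2-colouring of [1, 34]; the upper bound W(2, 4) ≤ 35 was verified by exhaustive search over 2-colourings of [1, 35].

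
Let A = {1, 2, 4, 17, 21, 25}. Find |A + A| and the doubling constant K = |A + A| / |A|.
K = |A + A| / |A| = 20/6 = 10/3

Enumerate A + A = {a + b : a, b ∈ A}. With |A| = 6, there are |A|^2 = 36 ordered sum pairs; collecting distinct values, A + A = {2, 3, 4, 5, 6, 8, 18, 19, 21, 22, 23, 25, 26, 27, 29, 34, 38, 42, 46, 50}, so |A + A| = 20. Thus K = 20/6 = 10/3. For comparison, the minimum possible |A + A| over all 6-element sets is 2·6 − 1 = 11 (so min K = 11/6), attained only by arithmetic progressions.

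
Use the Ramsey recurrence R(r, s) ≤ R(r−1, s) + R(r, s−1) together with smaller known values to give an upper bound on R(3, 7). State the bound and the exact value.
R(3, 7) ≤ R(2, 7) + R(3, 6) = 7 + 18 = 25; exact value R(3, 7) = 23.

The Erdős–Szekeres recurrence R(r, s) ≤ R(r−1, s) + R(r, s−1) applied to (r, s) = (3, 7) gives
  R(3, 7) ≤ R(2, 7) + R(3, 6) = 7 + 18 = 25.
(Recall R(2, k) = k and R is symmetric.) The recurrence is not tight here (it gives 25, but the exact value is R(3, 7) = 23); the tight upper bound requires a sharper argument than the simple recurrence, combined with a lower-bound construction on K_{22}.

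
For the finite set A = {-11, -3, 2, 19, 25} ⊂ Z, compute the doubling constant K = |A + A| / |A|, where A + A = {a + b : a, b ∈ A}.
K = |A + A| / |A| = 15/5 = 3

Enumerate A + A = {a + b : a, b ∈ A}. With |A| = 5, there are |A|^2 = 25 ordered sum pairs; collecting distinct values, A + A = {-22, -14, -9, -6, -1, 4, 8, 14, 16, 21, 22, 27, 38, 44, 50}, so |A + A| = 15. Thus K = 15/5 = 3. For comparison, the minimum possible |A + A| over all 5-element sets is 2·5 − 1 = 9 (so min K = 9/5), attained only by arithmetic progressions.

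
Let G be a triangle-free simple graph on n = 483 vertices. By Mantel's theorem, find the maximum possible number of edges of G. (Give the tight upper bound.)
ex(483, K_3) = ⌊483^2/4⌋ = 58322

Mantel (1907): a triangle-free graph on n vertices has at most ⌊n^2/4⌋ edges, with equality for the complete bipartite graph K_{⌊n/2⌋, ⌈n/2⌉}. For n = 483: ⌊483^2/4⌋ = ⌊233289/4⌋ = 58322. The extremal graph is K_{241, 242}, which has 241·242 = 58322 edges.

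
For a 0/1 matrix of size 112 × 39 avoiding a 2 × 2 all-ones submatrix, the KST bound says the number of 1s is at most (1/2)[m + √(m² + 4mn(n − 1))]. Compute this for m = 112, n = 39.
z(112, 39; 2, 2) ≤ (1/2)[112 + √(112² + 4·112·39·38)] = (1/2)[112 + √676480] = 467.242

Kővári–Sós–Turán: let r_1, ..., r_112 be the row sums and z = Σ r_i the total number of 1s. Each pair of columns can share at most one row with both entries 1 (else a 2×2 all-ones block appears), so Σ_i C(r_i, 2) ≤ C(39, 2) = 741. By convexity Σ_i C(r_i, 2) ≥ 112·C(z/112, 2) = z(z − 112)/(2·112), giving z² − 112z − 112·39·38 ≤ 0 and hence z ≤ (1/2)[112 + √(12544 + 4·165984)] = (1/2)[112 + √676480] ≈ (1/2)(112 + 822.484) = 467.242.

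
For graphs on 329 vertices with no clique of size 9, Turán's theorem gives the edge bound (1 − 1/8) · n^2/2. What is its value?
Turán density bound = (7/8) · 329^2/2 = 757687/16 ≈ 47355.4375

Turán's theorem: ex(n, K_{r+1}) is achieved by the complete r-partite Turán graph T(n, r) with parts as balanced as possible, and is at most (1 − 1/r) · n^2/2. For r = 8, n = 329: the density bound is (7/8) · 108241/2 = 757687/16 ≈ 47355.4375. The integer-valued extremum is e(T(329, 8)) = 47355, which is strictly less than the density bound 757687/16 since 8 ∤ 329 (the parts of T(329, 8) cannot all be equal).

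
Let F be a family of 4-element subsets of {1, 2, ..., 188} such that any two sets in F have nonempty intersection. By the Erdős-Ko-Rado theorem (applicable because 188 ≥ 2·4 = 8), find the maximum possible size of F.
max |F| = C(187, 3) = 1072445

The Erdős-Ko-Rado theorem states: for n ≥ 2k, an intersecting family of k-subsets of an n-element set has size at most C(n − 1, k − 1), with equality for 'star' families {A ⊆ [n] : |A| = k, i ∈ A} (fix an element i). For n = 188, k = 4: C(187, 3) = 1072445.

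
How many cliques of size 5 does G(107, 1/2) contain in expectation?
E[# K_5] = C(107, 5) · (1/2)^C(5, 2) = 106308566 / 2^10 = 53154283/512 ≈ 103816.958984

For each 5-subset S of vertices (there are C(107, 5) = 106308566 such S), let X_S = 1 if S induces a K_5 (all C(5, 2) = 10 edges present). Then P(X_S = 1) = (1/2)^10 = 1/1024. By linearity of expectation, E[# K_5] = C(107, 5) · (1/2)^10 = 106308566 / 1024 = 53154283/512 ≈ 103816.958984.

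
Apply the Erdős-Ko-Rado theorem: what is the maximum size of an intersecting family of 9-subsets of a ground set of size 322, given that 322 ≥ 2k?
max |F| = C(321, 8) = 2560582877327640

Erdős-Ko-Rado (1961): when n ≥ 2k, max |F| = C(n−1, k−1). The bound is attained by the star {A : i ∈ A} for any fixed i ∈ [n]. Here C(322−1, 9−1) = C(321, 8) = 2560582877327640.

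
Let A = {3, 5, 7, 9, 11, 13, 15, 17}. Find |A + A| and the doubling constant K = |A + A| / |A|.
K = |A + A| / |A| = 15/8

Enumerate A + A = {a + b : a, b ∈ A}. With |A| = 8, there are |A|^2 = 64 ordered sum pairs; collecting distinct values, A + A = {6, 8, 10, 12, 14, 16, 18, 20, 22, 24, 26, 28, 30, 32, 34}, so |A + A| = 15. Thus K = 15/8. Here |A + A| = 2|A| − 1 = 15, the minimum possible — so K = 15/8 is minimal, which holds iff A is an arithmetic progression.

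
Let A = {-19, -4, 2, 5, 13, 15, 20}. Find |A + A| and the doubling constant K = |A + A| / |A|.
K = |A + A| / |A| = 27/7

Enumerate A + A = {a + b : a, b ∈ A}. With |A| = 7, there are |A|^2 = 49 ordered sum pairs; collecting distinct values, A + A = {-38, -23, -17, -14, -8, -6, -4, -2, 1, 4, 7, 9, 10, 11, 15, 16, 17, 18, 20, 22, 25, 26, 28, 30, 33, 35, 40}, so |A + A| = 27. Thus K = 27/7. For comparison, the minimum possible |A + A| over all 7-element sets is 2·7 − 1 = 13 (so min K = 13/7), attained only by arithmetic progressions.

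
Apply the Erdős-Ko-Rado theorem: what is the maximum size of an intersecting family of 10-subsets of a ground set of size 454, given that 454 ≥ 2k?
max |F| = C(453, 9) = 2043569477203542200

The Erdős-Ko-Rado theorem states: for n ≥ 2k, an intersecting family of k-subsets of an n-element set has size at most C(n − 1, k − 1), with equality for 'star' families {A ⊆ [n] : |A| = k, i ∈ A} (fix an element i). For n = 454, k = 10: C(453, 9) = 2043569477203542200.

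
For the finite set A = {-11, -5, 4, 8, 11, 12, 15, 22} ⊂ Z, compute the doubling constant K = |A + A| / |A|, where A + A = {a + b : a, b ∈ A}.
K = |A + A| / |A| = 31/8

Enumerate A + A = {a + b : a, b ∈ A}. With |A| = 8, there are |A|^2 = 64 ordered sum pairs; collecting distinct values, A + A = {-22, -16, -10, -7, -3, -1, 0, 1, 3, 4, 6, 7, 8, 10, 11, 12, 15, 16, 17, 19, 20, 22, 23, 24, 26, 27, 30, 33, 34, 37, 44}, so |A + A| = 31. Thus K = 31/8. For comparison, the minimum possible |A + A| over all 8-element sets is 2·8 − 1 = 15 (so min K = 15/8), attained only by arithmetic progressions.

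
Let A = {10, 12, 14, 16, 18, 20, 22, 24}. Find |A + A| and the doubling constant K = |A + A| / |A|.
K = |A + A| / |A| = 15/8

Enumerate A + A = {a + b : a, b ∈ A}. With |A| = 8, there are |A|^2 = 64 ordered sum pairs; collecting distinct values, A + A = {20, 22, 24, 26, 28, 30, 32, 34, 36, 38, 40, 42, 44, 46, 48}, so |A + A| = 15. Thus K = 15/8. Here |A + A| = 2|A| − 1 = 15, the minimum possible — so K = 15/8 is minimal, which holds iff A is an arithmetic progression.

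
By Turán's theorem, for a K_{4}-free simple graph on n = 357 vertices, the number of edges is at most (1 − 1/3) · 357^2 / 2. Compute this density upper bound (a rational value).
Turán density bound = (2/3) · 357^2/2 = 42483

Turán's theorem: ex(n, K_{r+1}) is achieved by the complete r-partite Turán graph T(n, r) with parts as balanced as possible, and is at most (1 − 1/r) · n^2/2. For r = 3, n = 357: the density bound is (2/3) · 127449/2 = 42483. Since 3 ∣ 357, the Turán graph T(357, 3) has parts of equal size 119, and its edge count e(T(357, 3)) = 42483 attains the density bound exactly.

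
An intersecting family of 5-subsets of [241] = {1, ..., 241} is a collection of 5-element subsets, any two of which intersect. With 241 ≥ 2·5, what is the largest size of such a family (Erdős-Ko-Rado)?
max |F| = C(240, 4) = 134810340

The Erdős-Ko-Rado theorem states: for n ≥ 2k, an intersecting family of k-subsets of an n-element set has size at most C(n − 1, k − 1), with equality for 'star' families {A ⊆ [n] : |A| = k, i ∈ A} (fix an element i). For n = 241, k = 5: C(240, 4) = 134810340.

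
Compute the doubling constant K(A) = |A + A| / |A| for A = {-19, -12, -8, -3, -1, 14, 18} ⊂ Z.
K = |A + A| / |A| = 26/7

Enumerate A + A = {a + b : a, b ∈ A}. With |A| = 7, there are |A|^2 = 49 ordered sum pairs; collecting distinct values, A + A = {-38, -31, -27, -24, -22, -20, -16, -15, -13, -11, -9, -6, -5, -4, -2, -1, 2, 6, 10, 11, 13, 15, 17, 28, 32, 36}, so |A + A| = 26. Thus K = 26/7. For comparison, the minimum possible |A + A| over all 7-element sets is 2·7 − 1 = 13 (so min K = 13/7), attained only by arithmetic progressions.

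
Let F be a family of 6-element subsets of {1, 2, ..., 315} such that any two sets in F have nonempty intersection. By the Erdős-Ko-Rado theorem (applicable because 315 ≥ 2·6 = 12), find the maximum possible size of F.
max |F| = C(314, 5) = 24635955812

The Erdős-Ko-Rado theorem states: for n ≥ 2k, an intersecting family of k-subsets of an n-element set has size at most C(n − 1, k − 1), with equality for 'star' families {A ⊆ [n] : |A| = k, i ∈ A} (fix an element i). For n = 315, k = 6: C(314, 5) = 24635955812.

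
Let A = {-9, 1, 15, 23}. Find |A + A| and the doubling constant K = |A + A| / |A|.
K = |A + A| / |A| = 10/4 = 5/2

Enumerate A + A = {a + b : a, b ∈ A}. With |A| = 4, there are |A|^2 = 16 ordered sum pairs; collecting distinct values, A + A = {-18, -8, 2, 6, 14, 16, 24, 30, 38, 46}, so |A + A| = 10. Thus K = 10/4 = 5/2. For comparison, the minimum possible |A + A| over all 4-element sets is 2·4 − 1 = 7 (so min K = 7/4), attained only by arithmetic progressions.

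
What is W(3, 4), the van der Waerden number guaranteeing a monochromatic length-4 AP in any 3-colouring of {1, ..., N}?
W(3, 4) = 293

This is a classical value, W(3, 4) = 293, established by combining an explicit 3-colouring of {1, ..., 292} with no monochromatic 4-AP (giving the lower bound W(3, 4) > 292) and a finite case analysis / exhaustive computer search showing every 3-colouring of {1, ..., 293} has such an AP.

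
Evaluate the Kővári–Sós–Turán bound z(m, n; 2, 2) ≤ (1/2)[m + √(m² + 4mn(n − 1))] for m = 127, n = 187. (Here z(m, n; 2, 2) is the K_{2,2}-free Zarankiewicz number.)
z(127, 187; 2, 2) ≤ (1/2)[127 + √(127² + 4·127·187·186)] = (1/2)[127 + √17685385] = 2166.1998

Kővári–Sós–Turán: let r_1, ..., r_127 be the row sums and z = Σ r_i the total number of 1s. Each pair of columns can share at most one row with both entries 1 (else a 2×2 all-ones block appears), so Σ_i C(r_i, 2) ≤ C(187, 2) = 17391. By convexity Σ_i C(r_i, 2) ≥ 127·C(z/127, 2) = z(z − 127)/(2·127), giving z² − 127z − 127·187·186 ≤ 0 and hence z ≤ (1/2)[127 + √(16129 + 4·4417314)] = (1/2)[127 + √17685385] ≈ (1/2)(127 + 4205.3995) = 2166.1998.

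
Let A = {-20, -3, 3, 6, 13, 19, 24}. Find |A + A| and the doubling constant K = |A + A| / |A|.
K = |A + A| / |A| = 27/7

Enumerate A + A = {a + b : a, b ∈ A}. With |A| = 7, there are |A|^2 = 49 ordered sum pairs; collecting distinct values, A + A = {-40, -23, -17, -14, -7, -6, -1, 0, 3, 4, 6, 9, 10, 12, 16, 19, 21, 22, 25, 26, 27, 30, 32, 37, 38, 43, 48}, so |A + A| = 27. Thus K = 27/7. For comparison, the minimum possible |A + A| over all 7-element sets is 2·7 − 1 = 13 (so min K = 13/7), attained only by arithmetic progressions.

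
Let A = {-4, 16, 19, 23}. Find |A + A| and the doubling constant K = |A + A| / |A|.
K = |A + A| / |A| = 10/4 = 5/2

Enumerate A + A = {a + b : a, b ∈ A}. With |A| = 4, there are |A|^2 = 16 ordered sum pairs; collecting distinct values, A + A = {-8, 12, 15, 19, 32, 35, 38, 39, 42, 46}, so |A + A| = 10. Thus K = 10/4 = 5/2. For comparison, the minimum possible |A + A| over all 4-element sets is 2·4 − 1 = 7 (so min K = 7/4), attained only by arithmetic progressions.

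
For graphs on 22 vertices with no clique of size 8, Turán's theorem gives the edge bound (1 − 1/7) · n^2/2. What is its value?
Turán density bound = (6/7) · 22^2/2 = 1452/7 ≈ 207.4286

Turán's theorem: ex(n, K_{r+1}) is achieved by the complete r-partite Turán graph T(n, r) with parts as balanced as possible, and is at most (1 − 1/r) · n^2/2. For r = 7, n = 22: the density bound is (6/7) · 484/2 = 1452/7 ≈ 207.4286. The integer-valued extremum is e(T(22, 7)) = 207, which is strictly less than the density bound 1452/7 since 7 ∤ 22 (the parts of T(22, 7) cannot all be equal).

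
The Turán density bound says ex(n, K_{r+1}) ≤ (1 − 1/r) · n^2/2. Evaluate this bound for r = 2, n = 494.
Turán density bound = (1/2) · 494^2/2 = 61009

Turán's theorem: ex(n, K_{r+1}) is achieved by the complete r-partite Turán graph T(n, r) with parts as balanced as possible, and is at most (1 − 1/r) · n^2/2. For r = 2, n = 494: the density bound is (1/2) · 244036/2 = 61009. Since 2 ∣ 494, the Turán graph T(494, 2) has parts of equal size 247, and its edge count e(T(494, 2)) = 61009 attains the density bound exactly.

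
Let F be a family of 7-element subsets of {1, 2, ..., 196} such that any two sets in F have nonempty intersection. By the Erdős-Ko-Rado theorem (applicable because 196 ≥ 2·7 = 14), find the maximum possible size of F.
max |F| = C(195, 6) = 70656049360

Erdős-Ko-Rado (1961): when n ≥ 2k, max |F| = C(n−1, k−1). The bound is attained by the star {A : i ∈ A} for any fixed i ∈ [n]. Here C(196−1, 7−1) = C(195, 6) = 70656049360.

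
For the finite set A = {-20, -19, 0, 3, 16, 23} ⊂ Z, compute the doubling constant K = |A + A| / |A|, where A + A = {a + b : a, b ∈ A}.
K = |A + A| / |A| = 20/6 = 10/3

Enumerate A + A = {a + b : a, b ∈ A}. With |A| = 6, there are |A|^2 = 36 ordered sum pairs; collecting distinct values, A + A = {-40, -39, -38, -20, -19, -17, -16, -4, -3, 0, 3, 4, 6, 16, 19, 23, 26, 32, 39, 46}, so |A + A| = 20. Thus K = 20/6 = 10/3. For comparison, the minimum possible |A + A| over all 6-element sets is 2·6 − 1 = 11 (so min K = 11/6), attained only by arithmetic progressions.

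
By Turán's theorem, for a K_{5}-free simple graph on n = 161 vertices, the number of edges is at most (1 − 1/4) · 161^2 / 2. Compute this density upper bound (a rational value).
Turán density bound = (3/4) · 161^2/2 = 77763/8 ≈ 9720.375

Turán's theorem: ex(n, K_{r+1}) is achieved by the complete r-partite Turán graph T(n, r) with parts as balanced as possible, and is at most (1 − 1/r) · n^2/2. For r = 4, n = 161: the density bound is (3/4) · 25921/2 = 77763/8 ≈ 9720.375. The integer-valued extremum is e(T(161, 4)) = 9720, which is strictly less than the density bound 77763/8 since 4 ∤ 161 (the parts of T(161, 4) cannot all be equal).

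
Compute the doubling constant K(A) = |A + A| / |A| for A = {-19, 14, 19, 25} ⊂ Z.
K = |A + A| / |A| = 10/4 = 5/2

Enumerate A + A = {a + b : a, b ∈ A}. With |A| = 4, there are |A|^2 = 16 ordered sum pairs; collecting distinct values, A + A = {-38, -5, 0, 6, 28, 33, 38, 39, 44, 50}, so |A + A| = 10. Thus K = 10/4 = 5/2. For comparison, the minimum possible |A + A| over all 4-element sets is 2·4 − 1 = 7 (so min K = 7/4), attained only by arithmetic progressions.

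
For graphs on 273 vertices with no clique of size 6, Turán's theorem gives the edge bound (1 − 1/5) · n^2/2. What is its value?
Turán density bound = (4/5) · 273^2/2 = 149058/5 ≈ 29811.6

Turán's theorem: ex(n, K_{r+1}) is achieved by the complete r-partite Turán graph T(n, r) with parts as balanced as possible, and is at most (1 − 1/r) · n^2/2. For r = 5, n = 273: the density bound is (4/5) · 74529/2 = 149058/5 ≈ 29811.6. The integer-valued extremum is e(T(273, 5)) = 29811, which is strictly less than the density bound 149058/5 since 5 ∤ 273 (the parts of T(273, 5) cannot all be equal).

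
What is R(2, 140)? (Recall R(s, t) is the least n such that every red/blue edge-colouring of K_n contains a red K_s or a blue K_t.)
R(2, 140) = 140

R(2, k) = k for all k ≥ 2: in a 2-colouring of K_k, either some edge is red (a red K_2) or all edges are blue (a blue K_k). And K_{139} coloured all-blue has no blue K_140, so R(2, 140) > 139. Hence R(2, 140) = 140.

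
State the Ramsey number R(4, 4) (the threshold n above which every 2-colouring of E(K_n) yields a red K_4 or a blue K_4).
R(4, 4) = 18

Lower bound: an explicit 2-colouring of K_{17} (typically a Paley-type or other structured construction) avoids a red K_4 and a blue K_4, showing R(4, 4) > 17.
Upper bound: the Erdős–Szekeres recurrence R(r, t') ≤ R(r−1, t') + R(r, t'−1) yields R(4, 4) ≤ 18.
Hence R(4, 4) = 18.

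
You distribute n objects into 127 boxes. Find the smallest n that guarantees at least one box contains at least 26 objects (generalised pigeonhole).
n = (26 − 1)·127 + 1 = 3176

By the generalised pigeonhole principle, to guarantee some box contains ≥ r objects we need more than (r − 1) · k objects total. Threshold: n = (r − 1) · k + 1. With r = 26 and k = 127: n = 25 · 127 + 1 = 3175 + 1 = 3176. For n = 3175 = 25 · 127, we can put exactly 25 objects in every box, avoiding 26 in any single one — so 3176 is tight.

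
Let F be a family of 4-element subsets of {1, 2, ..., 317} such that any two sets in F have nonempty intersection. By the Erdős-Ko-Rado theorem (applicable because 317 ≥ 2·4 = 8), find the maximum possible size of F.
max |F| = C(316, 3) = 5209260

The Erdős-Ko-Rado theorem states: for n ≥ 2k, an intersecting family of k-subsets of an n-element set has size at most C(n − 1, k − 1), with equality for 'star' families {A ⊆ [n] : |A| = k, i ∈ A} (fix an element i). For n = 317, k = 4: C(316, 3) = 5209260.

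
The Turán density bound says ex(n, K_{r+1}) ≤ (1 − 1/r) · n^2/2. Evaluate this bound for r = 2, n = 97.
Turán density bound = (1/2) · 97^2/2 = 9409/4 ≈ 2352.25

Turán's theorem: ex(n, K_{r+1}) is achieved by the complete r-partite Turán graph T(n, r) with parts as balanced as possible, and is at most (1 − 1/r) · n^2/2. For r = 2, n = 97: the density bound is (1/2) · 9409/2 = 9409/4 ≈ 2352.25. The integer-valued extremum is e(T(97, 2)) = 2352, which is strictly less than the density bound 9409/4 since 2 ∤ 97 (the parts of T(97, 2) cannot all be equal).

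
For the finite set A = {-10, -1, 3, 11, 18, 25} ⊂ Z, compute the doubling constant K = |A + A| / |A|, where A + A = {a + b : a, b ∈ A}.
K = |A + A| / |A| = 20/6 = 10/3

Enumerate A + A = {a + b : a, b ∈ A}. With |A| = 6, there are |A|^2 = 36 ordered sum pairs; collecting distinct values, A + A = {-20, -11, -7, -2, 1, 2, 6, 8, 10, 14, 15, 17, 21, 22, 24, 28, 29, 36, 43, 50}, so |A + A| = 20. Thus K = 20/6 = 10/3. For comparison, the minimum possible |A + A| over all 6-element sets is 2·6 − 1 = 11 (so min K = 11/6), attained only by arithmetic progressions.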